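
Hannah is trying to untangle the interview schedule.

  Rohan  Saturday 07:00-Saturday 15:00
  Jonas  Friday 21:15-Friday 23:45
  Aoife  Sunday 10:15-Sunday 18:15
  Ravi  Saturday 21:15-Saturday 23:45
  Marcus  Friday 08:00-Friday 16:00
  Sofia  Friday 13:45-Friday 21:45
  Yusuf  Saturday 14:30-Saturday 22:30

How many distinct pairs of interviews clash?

Sorted by start: Marcus, Sofia, Jonas, Rohan, Yusuf, Ravi, Aoife.
Sofia starts before Marcus ends → Marcus and Sofia overlap.
Jonas starts after Marcus ends — done with Marcus.
Jonas starts before Sofia ends → Sofia and Jonas overlap.
Rohan starts after Sofia ends — done with Sofia.
Rohan starts after Jonas ends — done with Jonas.
Yusuf starts before Rohan ends → Rohan and Yusuf overlap.
Ravi starts after Rohan ends — done with Rohan.
Ravi starts before Yusuf ends → Yusuf and Ravi overlap.
Aoife starts after Yusuf ends.
Aoife starts after Ravi ends.
Overlapping pairs: Jonas & Sofia, Marcus & Sofia, Ravi & Yusuf, Rohan & Yusuf — 4 in total.

4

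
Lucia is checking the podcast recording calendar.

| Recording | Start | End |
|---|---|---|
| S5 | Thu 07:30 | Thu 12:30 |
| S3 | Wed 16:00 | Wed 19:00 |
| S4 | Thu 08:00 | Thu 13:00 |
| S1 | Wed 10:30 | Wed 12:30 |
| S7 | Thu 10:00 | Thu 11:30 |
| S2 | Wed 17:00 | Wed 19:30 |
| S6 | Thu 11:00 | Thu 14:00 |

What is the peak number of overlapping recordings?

Walk through starts and ends in time order (an end at T is processed before a start at T):
Wed 10:30 start S1 → 1
Wed 12:30 end S1 → 0
Wed 16:00 start S3 → 1
Wed 17:00 start S2 → 2
Wed 19:00 end S3 → 1
Wed 19:30 end S2 → 0
Thu 07:30 start S5 → 1
Thu 08:00 start S4 → 2
Thu 10:00 start S7 → 3
Thu 11:00 start S6 → 4
Thu 11:30 end S7 → 3
Thu 12:30 end S5 → 2
Thu 13:00 end S4 → 1
Thu 14:00 end S6 → 0
Peak is 4, at Thu 11:00 (S4, S5, S6, S7).

4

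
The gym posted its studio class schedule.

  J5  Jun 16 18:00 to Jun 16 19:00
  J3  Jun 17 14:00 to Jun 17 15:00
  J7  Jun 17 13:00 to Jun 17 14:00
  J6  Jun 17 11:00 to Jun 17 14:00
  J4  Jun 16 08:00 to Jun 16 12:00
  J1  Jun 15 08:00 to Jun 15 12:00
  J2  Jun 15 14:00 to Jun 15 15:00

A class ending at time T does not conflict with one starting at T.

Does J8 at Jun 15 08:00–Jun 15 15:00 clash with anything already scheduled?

J1: starts Jun 15 08:00 before J8 ends Jun 15 15:00, and ends Jun 15 12:00 after J8 starts Jun 15 08:00 → overlap.
J2: starts Jun 15 14:00 before J8 ends Jun 15 15:00, and ends Jun 15 15:00 after J8 starts Jun 15 08:00 → overlap.
J4: starts Jun 16 08:00 at or after J8 ends Jun 15 15:00 → clear.
J5: starts Jun 16 18:00 at or after J8 ends Jun 15 15:00 → clear.
J6: starts Jun 17 11:00 at or after J8 ends Jun 15 15:00 → clear.
J7: starts Jun 17 13:00 at or after J8 ends Jun 15 15:00 → clear.
J3: starts Jun 17 14:00 at or after J8 ends Jun 15 15:00 → clear.
J8 overlaps J1, J2.

Yes — it overlaps J1, J2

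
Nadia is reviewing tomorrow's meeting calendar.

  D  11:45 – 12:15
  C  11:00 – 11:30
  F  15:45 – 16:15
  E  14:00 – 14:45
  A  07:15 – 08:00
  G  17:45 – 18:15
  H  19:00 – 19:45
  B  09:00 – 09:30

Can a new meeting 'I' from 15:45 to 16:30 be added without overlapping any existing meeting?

A: ends 08:00 at or before I starts 15:45 → clear.
B: ends 09:30 at or before I starts 15:45 → clear.
C: ends 11:30 at or before I starts 15:45 → clear.
D: ends 12:15 at or before I starts 15:45 → clear.
E: ends 14:45 at or before I starts 15:45 → clear.
F: starts 15:45 before I ends 16:30, and ends 16:15 after I starts 15:45 → overlap.
G: starts 17:45 at or after I ends 16:30 → clear.
H: starts 19:00 at or after I ends 16:30 → clear.
I overlaps F.

No — it overlaps F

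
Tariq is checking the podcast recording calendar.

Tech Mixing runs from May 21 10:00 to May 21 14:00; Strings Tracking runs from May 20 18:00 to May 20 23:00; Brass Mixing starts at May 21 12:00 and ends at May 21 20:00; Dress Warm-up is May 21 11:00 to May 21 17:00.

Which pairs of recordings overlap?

Sorted by start: Strings Tracking, Tech Mixing, Dress Warm-up, Brass Mixing.
Tech Mixing starts after Strings Tracking ends; Strings Tracking is clear from here.
Dress Warm-up starts before Tech Mixing ends → Tech Mixing and Dress Warm-up overlap.
Brass Mixing starts before Tech Mixing ends → Tech Mixing and Brass Mixing overlap.
Brass Mixing starts before Dress Warm-up ends → Dress Warm-up and Brass Mixing overlap.

Brass Mixing & Dress Warm-up, Brass Mixing & Tech Mixing, Dress Warm-up & Tech Mixing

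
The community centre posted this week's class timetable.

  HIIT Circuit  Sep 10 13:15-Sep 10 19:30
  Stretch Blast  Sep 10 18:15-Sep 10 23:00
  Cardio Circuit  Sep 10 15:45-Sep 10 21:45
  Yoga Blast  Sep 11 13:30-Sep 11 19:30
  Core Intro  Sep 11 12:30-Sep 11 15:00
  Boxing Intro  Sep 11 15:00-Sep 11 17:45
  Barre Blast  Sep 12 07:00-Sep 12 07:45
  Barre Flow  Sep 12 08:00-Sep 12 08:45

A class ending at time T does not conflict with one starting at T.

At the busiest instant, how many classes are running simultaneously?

Sweep the timeline, counting +1 at each start and −1 at each end (ends before starts at a tie):
Sep 10 13:15 start HIIT Circuit → 1
Sep 10 15:45 start Cardio Circuit → 2
Sep 10 18:15 start Stretch Blast → 3
Sep 10 19:30 end HIIT Circuit → 2
Sep 10 21:45 end Cardio Circuit → 1
Sep 10 23:00 end Stretch Blast → 0
Sep 11 12:30 start Core Intro → 1
Sep 11 13:30 start Yoga Blast → 2
Sep 11 15:00 end Core Intro → 1
Sep 11 15:00 start Boxing Intro → 2
Sep 11 17:45 end Boxing Intro → 1
Sep 11 19:30 end Yoga Blast → 0
Sep 12 07:00 start Barre Blast → 1
Sep 12 07:45 end Barre Blast → 0
Sep 12 08:00 start Barre Flow → 1
Sep 12 08:45 end Barre Flow → 0
Peak is 3, at Sep 10 18:15 (Cardio Circuit, HIIT Circuit, Stretch Blast).

3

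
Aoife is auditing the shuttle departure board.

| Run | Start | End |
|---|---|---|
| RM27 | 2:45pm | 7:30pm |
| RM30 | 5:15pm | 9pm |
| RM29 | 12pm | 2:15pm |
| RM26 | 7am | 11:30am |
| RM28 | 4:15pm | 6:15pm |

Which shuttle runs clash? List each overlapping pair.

Sorted by start: RM26, RM29, RM27, RM28, RM30.
RM29 starts after RM26 ends; RM26 is clear from here.
RM27 starts after RM29 ends; RM29 is clear from here.
RM28 starts before RM27 ends → RM27 and RM28 overlap.
RM30 starts before RM27 ends → RM27 and RM30 overlap.
RM30 starts before RM28 ends → RM28 and RM30 overlap.

RM27 & RM28, RM27 & RM30, RM28 & RM30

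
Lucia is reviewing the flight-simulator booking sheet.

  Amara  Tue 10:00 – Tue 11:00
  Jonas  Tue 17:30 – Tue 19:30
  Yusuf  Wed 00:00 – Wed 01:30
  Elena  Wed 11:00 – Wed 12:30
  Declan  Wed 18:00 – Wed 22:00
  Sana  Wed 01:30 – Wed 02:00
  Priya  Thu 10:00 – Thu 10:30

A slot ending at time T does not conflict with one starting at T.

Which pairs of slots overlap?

no overlapping pairs

Sorted by start: Amara, Jonas, Yusuf, Sana, Elena, Declan, Priya.
Jonas starts after Amara ends — done with Amara.
Yusuf starts after Jonas ends — done with Jonas.
Sana starts exactly when Yusuf ends (back-to-back, no overlap) — done with Yusuf.
Elena starts after Sana ends — done with Sana.
Declan starts after Elena ends — done with Elena.
Priya starts after Declan ends.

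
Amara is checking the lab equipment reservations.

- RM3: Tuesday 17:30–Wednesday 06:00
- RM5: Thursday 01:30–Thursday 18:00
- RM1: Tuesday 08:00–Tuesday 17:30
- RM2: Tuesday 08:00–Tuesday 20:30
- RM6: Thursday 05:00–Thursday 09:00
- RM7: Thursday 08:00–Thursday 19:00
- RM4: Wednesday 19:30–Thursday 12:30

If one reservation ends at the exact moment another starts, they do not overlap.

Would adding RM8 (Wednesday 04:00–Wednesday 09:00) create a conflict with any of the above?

RM1: ends Tuesday 17:30 at or before RM8 starts Wednesday 04:00 → clear.
RM2: ends Tuesday 20:30 at or before RM8 starts Wednesday 04:00 → clear.
RM3: starts Tuesday 17:30 before RM8 ends Wednesday 09:00, and ends Wednesday 06:00 after RM8 starts Wednesday 04:00 → overlap.
RM4: starts Wednesday 19:30 at or after RM8 ends Wednesday 09:00 → clear.
RM5: starts Thursday 01:30 at or after RM8 ends Wednesday 09:00 → clear.
RM6: starts Thursday 05:00 at or after RM8 ends Wednesday 09:00 → clear.
RM7: starts Thursday 08:00 at or after RM8 ends Wednesday 09:00 → clear.
RM8 overlaps RM3.

Yes — it overlaps RM3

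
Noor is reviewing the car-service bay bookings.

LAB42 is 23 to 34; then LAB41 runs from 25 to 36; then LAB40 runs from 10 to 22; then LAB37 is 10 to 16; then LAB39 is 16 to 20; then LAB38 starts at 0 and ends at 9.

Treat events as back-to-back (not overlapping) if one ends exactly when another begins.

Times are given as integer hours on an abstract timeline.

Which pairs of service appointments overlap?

LAB37 & LAB40, LAB39 & LAB40, LAB41 & LAB42

Sorted by start: LAB38, LAB37, LAB40, LAB39, LAB42, LAB41.
LAB37 starts after LAB38 ends; LAB38 is clear from here.
LAB40 starts before LAB37 ends → LAB37 and LAB40 overlap.
LAB39 starts exactly when LAB37 ends (back-to-back, no overlap); LAB37 is clear from here.
LAB39 starts before LAB40 ends → LAB40 and LAB39 overlap.
LAB42 starts after LAB40 ends; LAB40 is clear from here.
LAB42 starts after LAB39 ends; LAB39 is clear from here.
LAB41 starts before LAB42 ends → LAB42 and LAB41 overlap.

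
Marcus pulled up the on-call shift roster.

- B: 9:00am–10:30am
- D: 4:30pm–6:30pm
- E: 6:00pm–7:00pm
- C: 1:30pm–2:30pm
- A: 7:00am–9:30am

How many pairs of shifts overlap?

2

Sorted by start: A, B, C, D, E.
B starts before A ends → A and B overlap.
C starts after A ends, so nothing later overlaps A either.
C starts after B ends, so nothing later overlaps B either.
D starts after C ends, so nothing later overlaps C either.
E starts before D ends → D and E overlap.
Overlapping pairs: A & B, D & E — 2 in total.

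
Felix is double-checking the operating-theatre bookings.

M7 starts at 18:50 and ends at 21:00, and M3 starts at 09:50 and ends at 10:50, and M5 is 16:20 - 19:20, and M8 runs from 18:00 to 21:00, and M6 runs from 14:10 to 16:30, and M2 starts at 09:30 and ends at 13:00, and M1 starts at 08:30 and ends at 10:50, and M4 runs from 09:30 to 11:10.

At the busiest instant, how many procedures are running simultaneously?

4

Walk through starts and ends in time order (an end at T is processed before a start at T):
08:30 start M1 → 1
09:30 start M2 → 2
09:30 start M4 → 3
09:50 start M3 → 4
10:50 end M1 → 3
10:50 end M3 → 2
11:10 end M4 → 1
13:00 end M2 → 0
14:10 start M6 → 1
16:20 start M5 → 2
16:30 end M6 → 1
18:00 start M8 → 2
18:50 start M7 → 3
19:20 end M5 → 2
21:00 end M7 → 1
21:00 end M8 → 0
Peak is 4, at 09:50 (M1, M2, M3, M4).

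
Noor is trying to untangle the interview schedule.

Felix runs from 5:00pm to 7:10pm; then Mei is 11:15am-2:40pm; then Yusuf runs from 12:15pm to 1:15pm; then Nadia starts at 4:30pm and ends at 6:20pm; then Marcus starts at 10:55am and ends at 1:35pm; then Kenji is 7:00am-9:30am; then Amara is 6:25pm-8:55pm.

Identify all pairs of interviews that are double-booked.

Sorted by start: Kenji, Marcus, Mei, Yusuf, Nadia, Felix, Amara.
Marcus starts after Kenji ends, so nothing later overlaps Kenji either.
Mei starts before Marcus ends → Marcus and Mei overlap.
Yusuf starts before Marcus ends → Marcus and Yusuf overlap.
Nadia starts after Marcus ends, so nothing later overlaps Marcus either.
Yusuf starts before Mei ends → Mei and Yusuf overlap.
Nadia starts after Mei ends, so nothing later overlaps Mei either.
Nadia starts after Yusuf ends, so nothing later overlaps Yusuf either.
Felix starts before Nadia ends → Nadia and Felix overlap.
Amara starts after Nadia ends.
Amara starts before Felix ends → Felix and Amara overlap.

Amara & Felix, Felix & Nadia, Marcus & Mei, Marcus & Yusuf, Mei & Yusuf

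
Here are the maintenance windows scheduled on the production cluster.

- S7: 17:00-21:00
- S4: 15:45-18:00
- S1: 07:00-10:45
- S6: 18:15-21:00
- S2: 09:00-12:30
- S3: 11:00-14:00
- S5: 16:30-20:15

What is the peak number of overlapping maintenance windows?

3

Sort all start/end points and keep a running count:
07:00 start S1 → 1
09:00 start S2 → 2
10:45 end S1 → 1
11:00 start S3 → 2
12:30 end S2 → 1
14:00 end S3 → 0
15:45 start S4 → 1
16:30 start S5 → 2
17:00 start S7 → 3
18:00 end S4 → 2
18:15 start S6 → 3
20:15 end S5 → 2
21:00 end S6 → 1
21:00 end S7 → 0
Peak is 3, at 17:00 (S4, S5, S7).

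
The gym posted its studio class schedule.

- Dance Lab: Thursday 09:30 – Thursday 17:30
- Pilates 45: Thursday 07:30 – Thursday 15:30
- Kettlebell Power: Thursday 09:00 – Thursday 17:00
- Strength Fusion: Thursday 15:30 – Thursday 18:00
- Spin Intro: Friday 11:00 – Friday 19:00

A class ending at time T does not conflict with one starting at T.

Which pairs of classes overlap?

Sorted by start: Pilates 45, Kettlebell Power, Dance Lab, Strength Fusion, Spin Intro.
Kettlebell Power starts before Pilates 45 ends → Pilates 45 and Kettlebell Power overlap.
Dance Lab starts before Pilates 45 ends → Pilates 45 and Dance Lab overlap.
Strength Fusion starts exactly when Pilates 45 ends (back-to-back, no overlap), so Pilates 45 has no further overlaps.
Dance Lab starts before Kettlebell Power ends → Kettlebell Power and Dance Lab overlap.
Strength Fusion starts before Kettlebell Power ends → Kettlebell Power and Strength Fusion overlap.
Spin Intro starts after Kettlebell Power ends.
Strength Fusion starts before Dance Lab ends → Dance Lab and Strength Fusion overlap.
Spin Intro starts after Dance Lab ends.
Spin Intro starts after Strength Fusion ends.

Dance Lab & Kettlebell Power, Dance Lab & Pilates 45, Dance Lab & Strength Fusion, Kettlebell Power & Pilates 45, Kettlebell Power & Strength Fusion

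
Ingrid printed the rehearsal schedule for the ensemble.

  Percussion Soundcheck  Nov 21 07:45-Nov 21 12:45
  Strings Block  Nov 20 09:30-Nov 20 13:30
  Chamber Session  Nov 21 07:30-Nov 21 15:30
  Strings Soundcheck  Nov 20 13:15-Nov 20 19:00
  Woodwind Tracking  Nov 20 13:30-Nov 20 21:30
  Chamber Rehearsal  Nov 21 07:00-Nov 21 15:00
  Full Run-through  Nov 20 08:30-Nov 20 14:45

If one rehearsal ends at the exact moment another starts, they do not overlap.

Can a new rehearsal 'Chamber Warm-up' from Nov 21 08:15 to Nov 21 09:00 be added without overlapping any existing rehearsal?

No — it overlaps Chamber Rehearsal, Chamber Session, Percussion Soundcheck

Full Run-through: ends Nov 20 14:45 at or before Chamber Warm-up starts Nov 21 08:15 → clear.
Strings Block: ends Nov 20 13:30 at or before Chamber Warm-up starts Nov 21 08:15 → clear.
Strings Soundcheck: ends Nov 20 19:00 at or before Chamber Warm-up starts Nov 21 08:15 → clear.
Woodwind Tracking: ends Nov 20 21:30 at or before Chamber Warm-up starts Nov 21 08:15 → clear.
Chamber Rehearsal: starts Nov 21 07:00 before Chamber Warm-up ends Nov 21 09:00, and ends Nov 21 15:00 after Chamber Warm-up starts Nov 21 08:15 → overlap.
Chamber Session: starts Nov 21 07:30 before Chamber Warm-up ends Nov 21 09:00, and ends Nov 21 15:30 after Chamber Warm-up starts Nov 21 08:15 → overlap.
Percussion Soundcheck: starts Nov 21 07:45 before Chamber Warm-up ends Nov 21 09:00, and ends Nov 21 12:45 after Chamber Warm-up starts Nov 21 08:15 → overlap.
Chamber Warm-up overlaps Chamber Session, Percussion Soundcheck, Chamber Rehearsal.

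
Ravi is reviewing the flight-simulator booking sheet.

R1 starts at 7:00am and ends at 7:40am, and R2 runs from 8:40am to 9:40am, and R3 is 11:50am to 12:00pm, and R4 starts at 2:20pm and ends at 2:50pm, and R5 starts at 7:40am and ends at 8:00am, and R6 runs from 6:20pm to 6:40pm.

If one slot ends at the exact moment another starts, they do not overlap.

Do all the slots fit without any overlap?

Yes

Sorted by start: R1, R5, R2, R3, R4, R6.
R5 starts exactly when R1 ends (back-to-back, no overlap); R1 is clear from here.
R2 starts after R5 ends; R5 is clear from here.
R3 starts after R2 ends; R2 is clear from here.
R4 starts after R3 ends; R3 is clear from here.
R6 starts after R4 ends.
Every pair is clear; the schedule has no overlaps.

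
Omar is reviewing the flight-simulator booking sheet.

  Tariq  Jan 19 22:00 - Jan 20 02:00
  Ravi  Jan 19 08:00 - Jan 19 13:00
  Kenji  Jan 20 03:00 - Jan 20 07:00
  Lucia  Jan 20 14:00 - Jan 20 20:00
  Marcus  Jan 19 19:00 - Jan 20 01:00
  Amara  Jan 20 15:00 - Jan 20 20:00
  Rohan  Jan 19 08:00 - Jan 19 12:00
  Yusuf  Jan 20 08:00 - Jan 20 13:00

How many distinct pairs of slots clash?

3

Sorted by start: Ravi, Rohan, Marcus, Tariq, Kenji, Yusuf, Lucia, Amara.
Rohan starts before Ravi ends → Ravi and Rohan overlap.
Marcus starts after Ravi ends — done with Ravi.
Marcus starts after Rohan ends — done with Rohan.
Tariq starts before Marcus ends → Marcus and Tariq overlap.
Kenji starts after Marcus ends — done with Marcus.
Kenji starts after Tariq ends — done with Tariq.
Yusuf starts after Kenji ends — done with Kenji.
Lucia starts after Yusuf ends — done with Yusuf.
Amara starts before Lucia ends → Lucia and Amara overlap.
Overlapping pairs: Amara & Lucia, Marcus & Tariq, Ravi & Rohan — 3 in total.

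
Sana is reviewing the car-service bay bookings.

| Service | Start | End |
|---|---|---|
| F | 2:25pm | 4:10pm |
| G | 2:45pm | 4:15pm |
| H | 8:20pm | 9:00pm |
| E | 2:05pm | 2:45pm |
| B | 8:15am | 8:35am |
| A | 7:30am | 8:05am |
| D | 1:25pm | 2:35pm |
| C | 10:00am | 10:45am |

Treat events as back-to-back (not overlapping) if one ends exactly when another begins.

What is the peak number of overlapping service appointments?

Sweep the timeline, counting +1 at each start and −1 at each end (ends before starts at a tie):
7:30am start A → 1
8:05am end A → 0
8:15am start B → 1
8:35am end B → 0
10:00am start C → 1
10:45am end C → 0
1:25pm start D → 1
2:05pm start E → 2
2:25pm start F → 3
2:35pm end D → 2
2:45pm end E → 1
2:45pm start G → 2
4:10pm end F → 1
4:15pm end G → 0
8:20pm start H → 1
9:00pm end H → 0
Peak is 3, at 2:25pm (D, E, F).

3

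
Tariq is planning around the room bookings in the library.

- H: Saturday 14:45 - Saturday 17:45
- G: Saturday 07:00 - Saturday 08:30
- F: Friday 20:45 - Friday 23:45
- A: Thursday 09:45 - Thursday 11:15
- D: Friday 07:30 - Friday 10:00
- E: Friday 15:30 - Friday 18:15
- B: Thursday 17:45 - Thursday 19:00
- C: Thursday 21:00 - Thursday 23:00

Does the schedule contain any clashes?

No

Sorted by start: A, B, C, D, E, F, G, H.
B starts after A ends — done with A.
C starts after B ends — done with B.
D starts after C ends — done with C.
E starts after D ends — done with D.
F starts after E ends — done with E.
G starts after F ends — done with F.
H starts after G ends.
Every pair is clear; the schedule has no overlaps.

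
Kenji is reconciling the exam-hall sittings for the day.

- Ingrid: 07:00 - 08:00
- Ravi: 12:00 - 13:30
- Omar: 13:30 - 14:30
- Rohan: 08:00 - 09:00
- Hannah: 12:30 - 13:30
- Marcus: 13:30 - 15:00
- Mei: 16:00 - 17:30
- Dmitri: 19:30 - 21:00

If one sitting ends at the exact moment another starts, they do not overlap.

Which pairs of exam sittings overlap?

Check each pair: they overlap iff neither finishes before the other starts.
Sorted by start: Ingrid, Rohan, Ravi, Hannah, Marcus, Omar, Mei, Dmitri.
Rohan starts exactly when Ingrid ends (back-to-back, no overlap) — done with Ingrid.
Ravi starts after Rohan ends — done with Rohan.
Hannah starts before Ravi ends → Ravi and Hannah overlap.
Marcus starts exactly when Ravi ends (back-to-back, no overlap) — done with Ravi.
Marcus starts exactly when Hannah ends (back-to-back, no overlap) — done with Hannah.
Omar starts before Marcus ends → Marcus and Omar overlap.
Mei starts after Marcus ends — done with Marcus.
Mei starts after Omar ends — done with Omar.
Dmitri starts after Mei ends.

Hannah & Ravi, Marcus & Omar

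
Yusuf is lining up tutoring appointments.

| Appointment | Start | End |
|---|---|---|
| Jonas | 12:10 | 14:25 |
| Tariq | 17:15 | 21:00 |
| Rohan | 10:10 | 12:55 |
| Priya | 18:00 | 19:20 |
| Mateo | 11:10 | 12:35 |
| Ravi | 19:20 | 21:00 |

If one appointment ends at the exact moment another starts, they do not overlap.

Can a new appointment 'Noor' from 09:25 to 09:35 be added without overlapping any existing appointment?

Rohan: starts 10:10 at or after Noor ends 09:35 → clear.
Mateo: starts 11:10 at or after Noor ends 09:35 → clear.
Jonas: starts 12:10 at or after Noor ends 09:35 → clear.
Tariq: starts 17:15 at or after Noor ends 09:35 → clear.
Priya: starts 18:00 at or after Noor ends 09:35 → clear.
Ravi: starts 19:20 at or after Noor ends 09:35 → clear.

Yes — the slot is free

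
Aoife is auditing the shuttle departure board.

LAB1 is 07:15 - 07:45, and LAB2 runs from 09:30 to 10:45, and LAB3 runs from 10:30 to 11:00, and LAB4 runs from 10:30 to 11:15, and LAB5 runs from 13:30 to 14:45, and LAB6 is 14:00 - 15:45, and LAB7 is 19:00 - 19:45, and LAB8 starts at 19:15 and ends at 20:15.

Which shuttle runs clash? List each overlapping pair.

Sorted by start: LAB1, LAB2, LAB3, LAB4, LAB5, LAB6, LAB7, LAB8.
LAB2 starts after LAB1 ends, so nothing later overlaps LAB1 either.
LAB3 starts before LAB2 ends → LAB2 and LAB3 overlap.
LAB4 starts before LAB2 ends → LAB2 and LAB4 overlap.
LAB5 starts after LAB2 ends, so nothing later overlaps LAB2 either.
LAB4 starts before LAB3 ends → LAB3 and LAB4 overlap.
LAB5 starts after LAB3 ends, so nothing later overlaps LAB3 either.
LAB5 starts after LAB4 ends, so nothing later overlaps LAB4 either.
LAB6 starts before LAB5 ends → LAB5 and LAB6 overlap.
LAB7 starts after LAB5 ends, so nothing later overlaps LAB5 either.
LAB7 starts after LAB6 ends, so nothing later overlaps LAB6 either.
LAB8 starts before LAB7 ends → LAB7 and LAB8 overlap.

LAB2 & LAB3, LAB2 & LAB4, LAB3 & LAB4, LAB5 & LAB6, LAB7 & LAB8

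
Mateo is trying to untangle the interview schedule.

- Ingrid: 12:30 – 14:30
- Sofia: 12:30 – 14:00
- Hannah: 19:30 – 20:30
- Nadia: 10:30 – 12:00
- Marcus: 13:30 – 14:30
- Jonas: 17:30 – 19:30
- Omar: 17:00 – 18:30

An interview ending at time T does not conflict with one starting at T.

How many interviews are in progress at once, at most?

3

Sort all start/end points and keep a running count:
10:30 start Nadia → 1
12:00 end Nadia → 0
12:30 start Ingrid → 1
12:30 start Sofia → 2
13:30 start Marcus → 3
14:00 end Sofia → 2
14:30 end Ingrid → 1
14:30 end Marcus → 0
17:00 start Omar → 1
17:30 start Jonas → 2
18:30 end Omar → 1
19:30 end Jonas → 0
19:30 start Hannah → 1
20:30 end Hannah → 0
Peak is 3, at 13:30 (Ingrid, Marcus, Sofia).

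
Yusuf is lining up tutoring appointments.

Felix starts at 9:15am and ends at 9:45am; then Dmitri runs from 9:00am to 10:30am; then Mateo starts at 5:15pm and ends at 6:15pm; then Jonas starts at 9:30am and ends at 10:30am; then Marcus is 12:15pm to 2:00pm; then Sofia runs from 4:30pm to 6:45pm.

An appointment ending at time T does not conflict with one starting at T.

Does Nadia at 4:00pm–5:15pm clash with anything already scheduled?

Dmitri: ends 10:30am at or before Nadia starts 4:00pm → clear.
Felix: ends 9:45am at or before Nadia starts 4:00pm → clear.
Jonas: ends 10:30am at or before Nadia starts 4:00pm → clear.
Marcus: ends 2:00pm at or before Nadia starts 4:00pm → clear.
Sofia: starts 4:30pm before Nadia ends 5:15pm, and ends 6:45pm after Nadia starts 4:00pm → overlap.
Mateo: starts 5:15pm at or after Nadia ends 5:15pm → clear.
Nadia overlaps Sofia.

Yes — it overlaps Sofia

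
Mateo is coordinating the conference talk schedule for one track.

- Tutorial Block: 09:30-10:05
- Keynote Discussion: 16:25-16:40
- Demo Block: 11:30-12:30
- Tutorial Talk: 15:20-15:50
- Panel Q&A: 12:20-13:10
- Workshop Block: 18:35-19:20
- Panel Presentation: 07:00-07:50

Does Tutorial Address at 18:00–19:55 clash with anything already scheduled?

Panel Presentation: ends 07:50 at or before Tutorial Address starts 18:00 → clear.
Tutorial Block: ends 10:05 at or before Tutorial Address starts 18:00 → clear.
Demo Block: ends 12:30 at or before Tutorial Address starts 18:00 → clear.
Panel Q&A: ends 13:10 at or before Tutorial Address starts 18:00 → clear.
Tutorial Talk: ends 15:50 at or before Tutorial Address starts 18:00 → clear.
Keynote Discussion: ends 16:40 at or before Tutorial Address starts 18:00 → clear.
Workshop Block: starts 18:35 before Tutorial Address ends 19:55, and ends 19:20 after Tutorial Address starts 18:00 → overlap.
Tutorial Address overlaps Workshop Block.

Yes — it overlaps Workshop Block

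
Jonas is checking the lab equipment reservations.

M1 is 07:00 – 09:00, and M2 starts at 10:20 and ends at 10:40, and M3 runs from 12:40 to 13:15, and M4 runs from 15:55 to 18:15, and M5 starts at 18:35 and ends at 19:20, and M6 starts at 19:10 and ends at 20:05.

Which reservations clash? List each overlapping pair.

M5 & M6

Check each pair: they overlap iff neither finishes before the other starts.
Sorted by start: M1, M2, M3, M4, M5, M6.
M2 starts after M1 ends, so M1 has no further overlaps.
M3 starts after M2 ends, so M2 has no further overlaps.
M4 starts after M3 ends, so M3 has no further overlaps.
M5 starts after M4 ends, so M4 has no further overlaps.
M6 starts before M5 ends → M5 and M6 overlap.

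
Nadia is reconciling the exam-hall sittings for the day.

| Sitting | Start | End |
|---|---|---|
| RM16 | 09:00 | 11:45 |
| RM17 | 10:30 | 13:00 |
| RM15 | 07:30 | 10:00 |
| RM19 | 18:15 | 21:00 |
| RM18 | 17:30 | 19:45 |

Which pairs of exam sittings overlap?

RM15 & RM16, RM16 & RM17, RM18 & RM19

Sorted by start: RM15, RM16, RM17, RM18, RM19.
RM16 starts before RM15 ends → RM15 and RM16 overlap.
RM17 starts after RM15 ends, so nothing later overlaps RM15 either.
RM17 starts before RM16 ends → RM16 and RM17 overlap.
RM18 starts after RM16 ends, so nothing later overlaps RM16 either.
RM18 starts after RM17 ends, so nothing later overlaps RM17 either.
RM19 starts before RM18 ends → RM18 and RM19 overlap.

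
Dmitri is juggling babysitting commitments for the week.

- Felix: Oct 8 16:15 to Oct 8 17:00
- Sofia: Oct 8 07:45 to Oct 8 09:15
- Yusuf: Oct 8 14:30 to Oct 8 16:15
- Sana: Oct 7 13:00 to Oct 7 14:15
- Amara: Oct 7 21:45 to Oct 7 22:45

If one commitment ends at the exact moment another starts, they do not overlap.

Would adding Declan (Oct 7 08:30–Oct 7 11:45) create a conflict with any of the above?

No — it doesn't clash with anything

Sana: starts Oct 7 13:00 at or after Declan ends Oct 7 11:45 → clear.
Amara: starts Oct 7 21:45 at or after Declan ends Oct 7 11:45 → clear.
Sofia: starts Oct 8 07:45 at or after Declan ends Oct 7 11:45 → clear.
Yusuf: starts Oct 8 14:30 at or after Declan ends Oct 7 11:45 → clear.
Felix: starts Oct 8 16:15 at or after Declan ends Oct 7 11:45 → clear.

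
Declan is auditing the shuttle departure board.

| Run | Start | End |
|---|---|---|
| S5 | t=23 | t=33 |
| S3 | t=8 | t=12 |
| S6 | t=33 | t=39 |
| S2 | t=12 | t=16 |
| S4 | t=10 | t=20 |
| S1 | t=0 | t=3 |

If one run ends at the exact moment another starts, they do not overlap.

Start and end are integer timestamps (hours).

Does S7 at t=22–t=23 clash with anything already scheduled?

No — it doesn't clash with anything

S1: ends t=3 at or before S7 starts t=22 → clear.
S3: ends t=12 at or before S7 starts t=22 → clear.
S4: ends t=20 at or before S7 starts t=22 → clear.
S2: ends t=16 at or before S7 starts t=22 → clear.
S5: starts t=23 at or after S7 ends t=23 → clear.
S6: starts t=33 at or after S7 ends t=23 → clear.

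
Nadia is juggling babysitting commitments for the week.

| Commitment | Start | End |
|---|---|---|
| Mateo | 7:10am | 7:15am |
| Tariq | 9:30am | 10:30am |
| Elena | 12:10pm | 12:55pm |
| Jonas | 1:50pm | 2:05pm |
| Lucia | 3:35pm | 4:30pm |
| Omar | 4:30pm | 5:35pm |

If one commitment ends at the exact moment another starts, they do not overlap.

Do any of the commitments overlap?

Sorted by start: Mateo, Tariq, Elena, Jonas, Lucia, Omar.
Tariq starts after Mateo ends; Mateo is clear from here.
Elena starts after Tariq ends; Tariq is clear from here.
Jonas starts after Elena ends; Elena is clear from here.
Lucia starts after Jonas ends; Jonas is clear from here.
Omar starts exactly when Lucia ends (back-to-back, no overlap).
Every pair is clear; the schedule has no overlaps.

No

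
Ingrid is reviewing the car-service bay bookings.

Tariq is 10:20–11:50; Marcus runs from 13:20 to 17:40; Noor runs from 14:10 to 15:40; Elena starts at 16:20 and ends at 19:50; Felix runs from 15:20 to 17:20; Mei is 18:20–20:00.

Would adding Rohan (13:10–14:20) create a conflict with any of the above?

Yes — it overlaps Marcus, Noor

Tariq: ends 11:50 at or before Rohan starts 13:10 → clear.
Marcus: starts 13:20 before Rohan ends 14:20, and ends 17:40 after Rohan starts 13:10 → overlap.
Noor: starts 14:10 before Rohan ends 14:20, and ends 15:40 after Rohan starts 13:10 → overlap.
Felix: starts 15:20 at or after Rohan ends 14:20 → clear.
Elena: starts 16:20 at or after Rohan ends 14:20 → clear.
Mei: starts 18:20 at or after Rohan ends 14:20 → clear.
Rohan overlaps Marcus, Noor.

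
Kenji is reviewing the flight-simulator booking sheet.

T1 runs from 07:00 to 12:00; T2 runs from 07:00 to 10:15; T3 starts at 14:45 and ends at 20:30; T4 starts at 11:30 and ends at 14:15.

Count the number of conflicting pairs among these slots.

2

Sorted by start: T1, T2, T4, T3.
T2 starts before T1 ends → T1 and T2 overlap.
T4 starts before T1 ends → T1 and T4 overlap.
T3 starts after T1 ends.
T4 starts after T2 ends, so nothing later overlaps T2 either.
T3 starts after T4 ends.
Overlapping pairs: T1 & T2, T1 & T4 — 2 in total.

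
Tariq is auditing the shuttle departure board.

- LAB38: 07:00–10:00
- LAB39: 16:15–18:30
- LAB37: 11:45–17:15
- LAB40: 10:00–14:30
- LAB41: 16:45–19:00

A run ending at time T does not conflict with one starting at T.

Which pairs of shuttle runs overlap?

Sorted by start: LAB38, LAB40, LAB37, LAB39, LAB41.
LAB40 starts exactly when LAB38 ends (back-to-back, no overlap); LAB38 is clear from here.
LAB37 starts before LAB40 ends → LAB40 and LAB37 overlap.
LAB39 starts after LAB40 ends; LAB40 is clear from here.
LAB39 starts before LAB37 ends → LAB37 and LAB39 overlap.
LAB41 starts before LAB37 ends → LAB37 and LAB41 overlap.
LAB41 starts before LAB39 ends → LAB39 and LAB41 overlap.

LAB37 & LAB39, LAB37 & LAB40, LAB37 & LAB41, LAB39 & LAB41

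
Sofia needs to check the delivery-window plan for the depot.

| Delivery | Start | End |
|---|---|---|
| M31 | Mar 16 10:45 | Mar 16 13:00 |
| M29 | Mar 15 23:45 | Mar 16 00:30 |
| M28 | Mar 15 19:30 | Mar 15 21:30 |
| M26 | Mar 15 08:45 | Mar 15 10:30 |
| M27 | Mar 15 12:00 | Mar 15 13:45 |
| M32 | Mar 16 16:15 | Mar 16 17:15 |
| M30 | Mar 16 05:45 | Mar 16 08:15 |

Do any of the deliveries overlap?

No

Sorted by start: M26, M27, M28, M29, M30, M31, M32.
M27 starts after M26 ends — done with M26.
M28 starts after M27 ends — done with M27.
M29 starts after M28 ends — done with M28.
M30 starts after M29 ends — done with M29.
M31 starts after M30 ends — done with M30.
M32 starts after M31 ends.
Every pair is clear; the schedule has no overlaps.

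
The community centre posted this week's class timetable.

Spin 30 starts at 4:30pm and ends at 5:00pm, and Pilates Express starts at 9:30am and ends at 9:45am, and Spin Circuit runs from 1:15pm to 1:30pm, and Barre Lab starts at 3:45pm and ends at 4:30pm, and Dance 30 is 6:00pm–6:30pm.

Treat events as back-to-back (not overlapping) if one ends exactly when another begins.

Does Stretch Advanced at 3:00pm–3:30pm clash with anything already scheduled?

No — it doesn't clash with anything

Pilates Express: ends 9:45am at or before Stretch Advanced starts 3:00pm → clear.
Spin Circuit: ends 1:30pm at or before Stretch Advanced starts 3:00pm → clear.
Barre Lab: starts 3:45pm at or after Stretch Advanced ends 3:30pm → clear.
Spin 30: starts 4:30pm at or after Stretch Advanced ends 3:30pm → clear.
Dance 30: starts 6:00pm at or after Stretch Advanced ends 3:30pm → clear.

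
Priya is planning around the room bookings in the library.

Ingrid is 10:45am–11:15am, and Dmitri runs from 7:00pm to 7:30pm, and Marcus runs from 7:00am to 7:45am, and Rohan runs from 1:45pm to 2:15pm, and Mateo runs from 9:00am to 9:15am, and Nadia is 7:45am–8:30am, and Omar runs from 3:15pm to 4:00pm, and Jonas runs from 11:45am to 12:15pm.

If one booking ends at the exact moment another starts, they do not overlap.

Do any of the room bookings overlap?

No

Sorted by start: Marcus, Nadia, Mateo, Ingrid, Jonas, Rohan, Omar, Dmitri.
Nadia starts exactly when Marcus ends (back-to-back, no overlap), so Marcus has no further overlaps.
Mateo starts after Nadia ends, so Nadia has no further overlaps.
Ingrid starts after Mateo ends, so Mateo has no further overlaps.
Jonas starts after Ingrid ends, so Ingrid has no further overlaps.
Rohan starts after Jonas ends, so Jonas has no further overlaps.
Omar starts after Rohan ends, so Rohan has no further overlaps.
Dmitri starts after Omar ends.
Every pair is clear; the schedule has no overlaps.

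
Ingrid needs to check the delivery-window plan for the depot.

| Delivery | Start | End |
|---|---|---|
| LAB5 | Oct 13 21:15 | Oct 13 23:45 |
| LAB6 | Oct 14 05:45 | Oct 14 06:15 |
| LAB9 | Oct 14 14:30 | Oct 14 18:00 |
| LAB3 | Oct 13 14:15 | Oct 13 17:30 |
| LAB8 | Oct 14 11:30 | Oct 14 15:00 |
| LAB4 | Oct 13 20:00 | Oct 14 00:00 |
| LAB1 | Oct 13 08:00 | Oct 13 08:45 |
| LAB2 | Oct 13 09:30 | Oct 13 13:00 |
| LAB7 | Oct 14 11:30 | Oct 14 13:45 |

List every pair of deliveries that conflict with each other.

LAB4 & LAB5, LAB7 & LAB8, LAB8 & LAB9

Sorted by start: LAB1, LAB2, LAB3, LAB4, LAB5, LAB6, LAB7, LAB8, LAB9.
LAB2 starts after LAB1 ends, so LAB1 has no further overlaps.
LAB3 starts after LAB2 ends, so LAB2 has no further overlaps.
LAB4 starts after LAB3 ends, so LAB3 has no further overlaps.
LAB5 starts before LAB4 ends → LAB4 and LAB5 overlap.
LAB6 starts after LAB4 ends, so LAB4 has no further overlaps.
LAB6 starts after LAB5 ends, so LAB5 has no further overlaps.
LAB7 starts after LAB6 ends, so LAB6 has no further overlaps.
LAB8 starts before LAB7 ends → LAB7 and LAB8 overlap.
LAB9 starts after LAB7 ends.
LAB9 starts before LAB8 ends → LAB8 and LAB9 overlap.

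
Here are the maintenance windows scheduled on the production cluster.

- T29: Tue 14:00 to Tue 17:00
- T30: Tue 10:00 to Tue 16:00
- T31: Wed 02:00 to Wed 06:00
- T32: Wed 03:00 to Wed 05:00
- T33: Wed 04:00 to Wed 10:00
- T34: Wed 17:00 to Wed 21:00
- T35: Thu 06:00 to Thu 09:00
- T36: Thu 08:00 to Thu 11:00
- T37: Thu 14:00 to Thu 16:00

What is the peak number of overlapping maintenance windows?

Sort all start/end points and keep a running count:
Tue 10:00 start T30 → 1
Tue 14:00 start T29 → 2
Tue 16:00 end T30 → 1
Tue 17:00 end T29 → 0
Wed 02:00 start T31 → 1
Wed 03:00 start T32 → 2
Wed 04:00 start T33 → 3
Wed 05:00 end T32 → 2
Wed 06:00 end T31 → 1
Wed 10:00 end T33 → 0
Wed 17:00 start T34 → 1
Wed 21:00 end T34 → 0
Thu 06:00 start T35 → 1
Thu 08:00 start T36 → 2
Thu 09:00 end T35 → 1
Thu 11:00 end T36 → 0
Thu 14:00 start T37 → 1
Thu 16:00 end T37 → 0
Peak is 3, at Wed 04:00 (T31, T32, T33).

3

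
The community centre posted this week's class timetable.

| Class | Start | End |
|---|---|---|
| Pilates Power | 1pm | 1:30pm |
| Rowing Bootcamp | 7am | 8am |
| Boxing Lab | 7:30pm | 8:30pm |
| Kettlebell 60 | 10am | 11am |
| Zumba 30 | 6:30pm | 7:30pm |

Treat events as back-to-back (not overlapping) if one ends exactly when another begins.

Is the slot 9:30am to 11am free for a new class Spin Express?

Rowing Bootcamp: ends 8am at or before Spin Express starts 9:30am → clear.
Kettlebell 60: starts 10am before Spin Express ends 11am, and ends 11am after Spin Express starts 9:30am → overlap.
Pilates Power: starts 1pm at or after Spin Express ends 11am → clear.
Zumba 30: starts 6:30pm at or after Spin Express ends 11am → clear.
Boxing Lab: starts 7:30pm at or after Spin Express ends 11am → clear.
Spin Express overlaps Kettlebell 60.

No — it overlaps Kettlebell 60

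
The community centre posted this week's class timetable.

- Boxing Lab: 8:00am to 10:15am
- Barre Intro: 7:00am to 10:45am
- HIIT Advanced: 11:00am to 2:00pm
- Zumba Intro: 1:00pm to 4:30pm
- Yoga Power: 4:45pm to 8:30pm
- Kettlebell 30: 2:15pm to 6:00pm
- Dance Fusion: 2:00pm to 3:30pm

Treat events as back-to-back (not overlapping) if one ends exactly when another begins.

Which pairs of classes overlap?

Sorted by start: Barre Intro, Boxing Lab, HIIT Advanced, Zumba Intro, Dance Fusion, Kettlebell 30, Yoga Power.
Boxing Lab starts before Barre Intro ends → Barre Intro and Boxing Lab overlap.
HIIT Advanced starts after Barre Intro ends; Barre Intro is clear from here.
HIIT Advanced starts after Boxing Lab ends; Boxing Lab is clear from here.
Zumba Intro starts before HIIT Advanced ends → HIIT Advanced and Zumba Intro overlap.
Dance Fusion starts exactly when HIIT Advanced ends (back-to-back, no overlap); HIIT Advanced is clear from here.
Dance Fusion starts before Zumba Intro ends → Zumba Intro and Dance Fusion overlap.
Kettlebell 30 starts before Zumba Intro ends → Zumba Intro and Kettlebell 30 overlap.
Yoga Power starts after Zumba Intro ends.
Kettlebell 30 starts before Dance Fusion ends → Dance Fusion and Kettlebell 30 overlap.
Yoga Power starts after Dance Fusion ends.
Yoga Power starts before Kettlebell 30 ends → Kettlebell 30 and Yoga Power overlap.

Barre Intro & Boxing Lab, Dance Fusion & Kettlebell 30, Dance Fusion & Zumba Intro, HIIT Advanced & Zumba Intro, Kettlebell 30 & Yoga Power, Kettlebell 30 & Zumba Intro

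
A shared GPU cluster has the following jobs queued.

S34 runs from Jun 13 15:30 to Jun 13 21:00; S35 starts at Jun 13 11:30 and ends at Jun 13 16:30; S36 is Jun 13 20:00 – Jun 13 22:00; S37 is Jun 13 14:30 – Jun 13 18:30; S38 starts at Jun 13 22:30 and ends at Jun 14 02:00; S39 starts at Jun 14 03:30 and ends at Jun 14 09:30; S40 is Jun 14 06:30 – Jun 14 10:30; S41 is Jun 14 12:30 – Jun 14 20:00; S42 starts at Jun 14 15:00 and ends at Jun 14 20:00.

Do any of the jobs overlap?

Check each pair: they overlap iff neither finishes before the other starts.
Sorted by start: S35, S37, S34, S36, S38, S39, S40, S41, S42.
S37 starts before S35 ends → S35 and S37 overlap.
That's a conflict, so the schedule is not conflict-free.

Yes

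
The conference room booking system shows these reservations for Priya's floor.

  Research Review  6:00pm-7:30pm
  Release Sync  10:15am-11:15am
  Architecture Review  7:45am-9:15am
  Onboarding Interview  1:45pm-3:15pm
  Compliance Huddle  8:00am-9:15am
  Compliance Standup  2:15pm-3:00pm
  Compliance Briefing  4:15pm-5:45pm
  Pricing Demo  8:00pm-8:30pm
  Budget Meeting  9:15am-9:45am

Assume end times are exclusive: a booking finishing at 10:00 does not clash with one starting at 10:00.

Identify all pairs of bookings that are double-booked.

Two intervals overlap when each starts before the other ends.
Sorted by start: Architecture Review, Compliance Huddle, Budget Meeting, Release Sync, Onboarding Interview, Compliance Standup, Compliance Briefing, Research Review, Pricing Demo.
Compliance Huddle starts before Architecture Review ends → Architecture Review and Compliance Huddle overlap.
Budget Meeting starts exactly when Architecture Review ends (back-to-back, no overlap), so nothing later overlaps Architecture Review either.
Budget Meeting starts exactly when Compliance Huddle ends (back-to-back, no overlap), so nothing later overlaps Compliance Huddle either.
Release Sync starts after Budget Meeting ends, so nothing later overlaps Budget Meeting either.
Onboarding Interview starts after Release Sync ends, so nothing later overlaps Release Sync either.
Compliance Standup starts before Onboarding Interview ends → Onboarding Interview and Compliance Standup overlap.
Compliance Briefing starts after Onboarding Interview ends, so nothing later overlaps Onboarding Interview either.
Compliance Briefing starts after Compliance Standup ends, so nothing later overlaps Compliance Standup either.
Research Review starts after Compliance Briefing ends, so nothing later overlaps Compliance Briefing either.
Pricing Demo starts after Research Review ends.

Architecture Review & Compliance Huddle, Compliance Standup & Onboarding Interview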